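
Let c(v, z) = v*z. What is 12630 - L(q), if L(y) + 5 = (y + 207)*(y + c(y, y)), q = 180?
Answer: -12595825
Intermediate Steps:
L(y) = -5 + (207 + y)*(y + y²) (L(y) = -5 + (y + 207)*(y + y*y) = -5 + (207 + y)*(y + y²))
12630 - L(q) = 12630 - (-5 + 180³ + 207*180 + 208*180²) = 12630 - (-5 + 5832000 + 37260 + 208*32400) = 12630 - (-5 + 5832000 + 37260 + 6739200) = 12630 - 1*12608455 = 12630 - 12608455 = -12595825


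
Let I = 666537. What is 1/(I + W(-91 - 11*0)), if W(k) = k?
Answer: 1/666446 ≈ 1.5005e-6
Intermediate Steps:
1/(I + W(-91 - 11*0)) = 1/(666537 + (-91 - 11*0)) = 1/(666537 + (-91 - 1*0)) = 1/(666537 + (-91 + 0)) = 1/(666537 - 91) = 1/666446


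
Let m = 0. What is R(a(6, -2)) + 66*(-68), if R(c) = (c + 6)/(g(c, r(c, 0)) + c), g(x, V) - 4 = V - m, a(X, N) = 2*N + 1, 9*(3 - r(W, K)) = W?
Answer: -58335/13 ≈ -4487.3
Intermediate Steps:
r(W, K) = 3 - W/9
a(X, N) = 1 + 2*N
g(x, V) = 4 + V (g(x, V) = 4 + (V - 1*0) = 4 + (V + 0) = 4 + V)
R(c) = (6 + c)/(7 + 8*c/9) (R(c) = (c + 6)/((4 + (3 - c/9)) + c) = (6 + c)/((7 - c/9) + c) = (6 + c)/(7 + 8*c/9))
R(a(6, -2)) + 66*(-68) = 9*(6 + (1 + 2*(-2)))/(63 + 8*(1 + 2*(-2))) + 66*(-68) = 9*(6 + (1 - 4))/(63 + 8*(1 - 4)) - 4488 = 9*(6 - 3)/(63 + 8*(-3)) - 4488 = 9*3/(63 - 24) - 4488 = 9*3/39 - 4488 = 9*(1/39)*3 - 4488 = 9/13 - 4488 = -58335/13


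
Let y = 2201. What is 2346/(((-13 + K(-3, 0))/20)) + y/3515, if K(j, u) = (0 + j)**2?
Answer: -41228749/3515 ≈ -11729.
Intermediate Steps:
K(j, u) = j**2
2346/(((-13 + K(-3, 0))/20)) + y/3515 = 2346/(((-13 + (-3)**2)/20)) + 2201/3515 = 2346/(((-13 + 9)/20)) + 2201*(1/3515) = 2346/(((1/20)*(-4))) + 2201/3515 = 2346/(-1/5) + 2201/3515 = 2346*(-5) + 2201/3515 = -11730 + 2201/3515 = -41228749/3515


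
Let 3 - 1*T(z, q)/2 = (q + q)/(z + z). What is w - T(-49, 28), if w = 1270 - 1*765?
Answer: 3485/7 ≈ 497.86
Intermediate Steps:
w = 505 (w = 1270 - 765 = 505)
T(z, q) = 6 - 2*q/z (T(z, q) = 6 - 2*(q + q)/(z + z) = 6 - 2*2*q/(2*z) = 6 - 2*2*q*1/(2*z) = 6 - 2*q/z)
w - T(-49, 28) = 505 - (6 - 2*28/(-49)) = 505 - (6 - 2*28*(-1/49)) = 505 - (6 + 8/7) = 505 - 1*50/7 = 505 - 50/7 = 3485/7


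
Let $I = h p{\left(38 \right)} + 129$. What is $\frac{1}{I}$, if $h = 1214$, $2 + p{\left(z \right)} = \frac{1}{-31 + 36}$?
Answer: $- \frac{5}{10281} \approx -0.00048633$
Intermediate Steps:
$p{\left(z \right)} = - \frac{9}{5}$ ($p{\left(z \right)} = -2 + \frac{1}{-31 + 36} = -2 + \frac{1}{5} = - \frac{9}{5}$)
$I = - \frac{10281}{5}$ ($I = 1214 \left(- \frac{9}{5}\right) + 129 = - \frac{10926}{5} + 129 = - \frac{10281}{5} \approx -2056.2$)
$\frac{1}{I} = \frac{1}{- \frac{10281}{5}} = - \frac{5}{10281}$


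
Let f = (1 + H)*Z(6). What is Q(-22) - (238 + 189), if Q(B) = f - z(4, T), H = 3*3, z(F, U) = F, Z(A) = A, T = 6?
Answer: -371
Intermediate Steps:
H = 9
f = 60 (f = (1 + 9)*6 = 10*6 = 60)
Q(B) = 56 (Q(B) = 60 - 1*4 = 60 - 4 = 56)
Q(-22) - (238 + 189) = 56 - (238 + 189) = 56 - 1*427 = 56 - 427 = -371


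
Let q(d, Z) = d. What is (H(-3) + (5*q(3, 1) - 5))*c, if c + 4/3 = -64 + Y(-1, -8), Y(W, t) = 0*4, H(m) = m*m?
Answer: -3724/3 ≈ -1241.3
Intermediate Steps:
H(m) = m**2
Y(W, t) = 0
c = -196/3 (c = -4/3 + (-64 + 0) = -4/3 - 64 = -196/3 ≈ -65.333)
(H(-3) + (5*q(3, 1) - 5))*c = ((-3)**2 + (5*3 - 5))*(-196/3) = (9 + (15 - 5))*(-196/3) = (9 + 10)*(-196/3) = 19*(-196/3) = -3724/3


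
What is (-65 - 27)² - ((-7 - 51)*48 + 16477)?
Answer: -5229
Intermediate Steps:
(-65 - 27)² - ((-7 - 51)*48 + 16477) = (-92)² - (-58*48 + 16477) = 8464 - (-2784 + 16477) = 8464 - 1*13693 = 8464 - 13693 = -5229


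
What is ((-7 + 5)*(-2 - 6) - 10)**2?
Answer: 36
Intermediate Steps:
((-7 + 5)*(-2 - 6) - 10)**2 = (-2*(-8) - 10)**2 = (16 - 10)**2 = 6**2 = 36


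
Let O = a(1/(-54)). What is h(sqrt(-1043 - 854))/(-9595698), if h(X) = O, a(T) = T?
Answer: 1/518167692 ≈ 1.9299e-9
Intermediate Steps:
O = -1/54 (O = 1/(-54) = -1/54 ≈ -0.018519)
h(X) = -1/54
h(sqrt(-1043 - 854))/(-9595698) = -1/54/(-9595698) = -1/54*(-1/9595698) = 1/518167692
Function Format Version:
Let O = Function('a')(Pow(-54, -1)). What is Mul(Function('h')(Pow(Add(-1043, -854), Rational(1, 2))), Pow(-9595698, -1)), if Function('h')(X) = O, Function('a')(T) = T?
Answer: Rational(1, 518167692) ≈ 1.9299e-9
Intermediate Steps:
O = Rational(-1, 54) (O = Pow(-54, -1) = Rational(-1, 54) ≈ -0.018519)
Function('h')(X) = Rational(-1, 54)
Mul(Function('h')(Pow(Add(-1043, -854), Rational(1, 2))), Pow(-9595698, -1)) = Mul(Rational(-1, 54), Pow(-9595698, -1)) = Mul(Rational(-1, 54), Rational(-1, 9595698)) = Rational(1, 518167692)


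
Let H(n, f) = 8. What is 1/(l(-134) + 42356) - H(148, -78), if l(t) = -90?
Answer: -338127/42266 ≈ -8.0000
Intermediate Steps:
1/(l(-134) + 42356) - H(148, -78) = 1/(-90 + 42356) - 1*8 = 1/42266 - 8 = -338127/42266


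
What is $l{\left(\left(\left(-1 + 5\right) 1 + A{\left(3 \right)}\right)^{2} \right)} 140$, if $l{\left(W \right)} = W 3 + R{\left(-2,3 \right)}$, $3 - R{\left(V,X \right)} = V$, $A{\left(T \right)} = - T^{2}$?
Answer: $11200$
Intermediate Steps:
$R{\left(V,X \right)} = 3 - V$
$l{\left(W \right)} = 5 + 3 W$ ($l{\left(W \right)} = W 3 + \left(3 - -2\right) = 3 W + \left(3 + 2\right) = 3 W + 5 = 5 + 3 W$)
$l{\left(\left(\left(-1 + 5\right) 1 + A{\left(3 \right)}\right)^{2} \right)} 140 = \left(5 + 3 \left(\left(-1 + 5\right) 1 - 3^{2}\right)^{2}\right) 140 = \left(5 + 3 \left(4 \cdot 1 - 9\right)^{2}\right) 140 = \left(5 + 3 \left(4 - 9\right)^{2}\right) 140 = \left(5 + 3 \left(-5\right)^{2}\right) 140 = \left(5 + 3 \cdot 25\right) 140 = \left(5 + 75\right) 140 = 80 \cdot 140 = 11200$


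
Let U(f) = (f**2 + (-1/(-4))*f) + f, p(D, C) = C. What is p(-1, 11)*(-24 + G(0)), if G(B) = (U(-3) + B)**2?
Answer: 627/16 ≈ 39.188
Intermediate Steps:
U(f) = f**2 + 5*f/4 (U(f) = (f**2 + (-1*(-1/4))*f) + f = (f**2 + f/4) + f = f**2 + 5*f/4)
G(B) = (21/4 + B)**2 (G(B) = ((1/4)*(-3)*(5 + 4*(-3)) + B)**2 = ((1/4)*(-3)*(5 - 12) + B)**2 = ((1/4)*(-3)*(-7) + B)**2 = (21/4 + B)**2)
p(-1, 11)*(-24 + G(0)) = 11*(-24 + (21 + 4*0)**2/16) = 11*(-24 + (21 + 0)**2/16) = 11*(-24 + (1/16)*21**2) = 11*(-24 + (1/16)*441) = 11*(-24 + 441/16) = 11*(57/16) = 627/16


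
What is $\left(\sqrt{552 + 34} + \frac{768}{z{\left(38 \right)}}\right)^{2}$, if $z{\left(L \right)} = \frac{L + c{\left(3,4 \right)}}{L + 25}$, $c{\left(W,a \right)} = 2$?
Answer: $\frac{36592954}{25} + \frac{12096 \sqrt{586}}{5} \approx 1.5223 \cdot 10^{6}$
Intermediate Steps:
$z{\left(L \right)} = \frac{2 + L}{25 + L}$ ($z{\left(L \right)} = \frac{L + 2}{L + 25} = \frac{2 + L}{25 + L}$)
$\left(\sqrt{552 + 34} + \frac{768}{z{\left(38 \right)}}\right)^{2} = \left(\sqrt{552 + 34} + \frac{768}{\frac{1}{25 + 38} \left(2 + 38\right)}\right)^{2} = \left(\sqrt{586} + \frac{768}{\frac{1}{63} \cdot 40}\right)^{2} = \left(\sqrt{586} + \frac{768}{\frac{40}{63}}\right)^{2} = \left(\sqrt{586} + 768 \cdot \frac{63}{40}\right)^{2} = \left(\sqrt{586} + \frac{6048}{5}\right)^{2} = \left(\frac{6048}{5} + \sqrt{586}\right)^{2}$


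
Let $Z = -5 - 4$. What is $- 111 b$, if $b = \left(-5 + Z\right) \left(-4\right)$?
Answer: $-6216$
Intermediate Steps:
$Z = -9$ ($Z = -5 - 4 = -9$)
$b = 56$ ($b = \left(-5 - 9\right) \left(-4\right) = \left(-14\right) \left(-4\right) = 56$)
$- 111 b = \left(-111\right) 56 = -6216$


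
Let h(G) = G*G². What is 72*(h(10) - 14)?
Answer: 70992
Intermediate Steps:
h(G) = G³
72*(h(10) - 14) = 72*(10³ - 14) = 72*(1000 - 14) = 72*986 = 70992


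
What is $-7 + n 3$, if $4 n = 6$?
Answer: $- \frac{5}{2} \approx -2.5$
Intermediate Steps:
$n = \frac{3}{2}$ ($n = \frac{1}{4} \cdot 6 = \frac{3}{2} \approx 1.5$)
$-7 + n 3 = -7 + \frac{3}{2} \cdot 3 = -7 + \frac{9}{2} = - \frac{5}{2}$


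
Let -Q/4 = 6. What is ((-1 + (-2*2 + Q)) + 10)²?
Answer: 361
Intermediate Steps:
Q = -24 (Q = -4*6 = -24)
((-1 + (-2*2 + Q)) + 10)² = ((-1 + (-2*2 - 24)) + 10)² = ((-1 + (-4 - 24)) + 10)² = ((-1 - 28) + 10)² = (-29 + 10)² = (-19)² = 361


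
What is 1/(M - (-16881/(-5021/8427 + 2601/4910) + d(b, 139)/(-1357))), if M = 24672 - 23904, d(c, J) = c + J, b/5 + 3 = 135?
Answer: -3710693431/944982483269765 ≈ -3.9267e-6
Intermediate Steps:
b = 660 (b = -15 + 5*135 = -15 + 675 = 660)
d(c, J) = J + c
M = 768
1/(M - (-16881/(-5021/8427 + 2601/4910) + d(b, 139)/(-1357))) = 1/(768 - (-16881/(-5021/8427 + 2601/4910) + (139 + 660)/(-1357))) = 1/(768 - (-16881/(-5021*1/8427 + 2601*(1/4910)) + 799*(-1/1357))) = 1/(768 - (-16881/(-5021/8427 + 2601/4910) - 799/1357)) = 1/(768 - (-16881/(-2734483/41376570) - 799/1357)) = 1/(768 - (-16881*(-41376570/2734483) - 799/1357)) = 1/(768 - (698477878170/2734483 - 799/1357)) = 1/(768 - 1*947832295824773/3710693431) = 1/(768 - 947832295824773/3710693431) = 1/(-944982483269765/3710693431) = -3710693431/944982483269765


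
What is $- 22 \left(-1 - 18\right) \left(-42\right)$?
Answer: $-17556$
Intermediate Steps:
$- 22 \left(-1 - 18\right) \left(-42\right) = \left(-22\right) \left(-19\right) \left(-42\right) = 418 \left(-42\right) = -17556$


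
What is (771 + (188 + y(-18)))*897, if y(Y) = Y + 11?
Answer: 853944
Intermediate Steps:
y(Y) = 11 + Y
(771 + (188 + y(-18)))*897 = (771 + (188 + (11 - 18)))*897 = (771 + (188 - 7))*897 = (771 + 181)*897 = 952*897 = 853944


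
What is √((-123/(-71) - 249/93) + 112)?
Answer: 4*√33624677/2201 ≈ 10.538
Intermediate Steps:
√((-123/(-71) - 249/93) + 112) = √((-123*(-1/71) - 249*1/93) + 112) = √((123/71 - 83/31) + 112) = √(-2080/2201 + 112) = √(244432/2201) = 4*√33624677/2201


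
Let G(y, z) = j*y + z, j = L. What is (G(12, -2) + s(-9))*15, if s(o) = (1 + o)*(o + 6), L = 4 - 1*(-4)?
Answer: 1770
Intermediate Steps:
L = 8 (L = 4 + 4 = 8)
s(o) = (1 + o)*(6 + o)
j = 8
G(y, z) = z + 8*y (G(y, z) = 8*y + z = z + 8*y)
(G(12, -2) + s(-9))*15 = ((-2 + 8*12) + (6 + (-9)² + 7*(-9)))*15 = ((-2 + 96) + (6 + 81 - 63))*15 = (94 + 24)*15 = 118*15 = 1770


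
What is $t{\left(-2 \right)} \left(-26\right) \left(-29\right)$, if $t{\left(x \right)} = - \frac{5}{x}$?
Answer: $1885$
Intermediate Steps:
$t{\left(-2 \right)} \left(-26\right) \left(-29\right) = - \frac{5}{-2} \left(-26\right) \left(-29\right) = \left(-5\right) \left(- \frac{1}{2}\right) \left(-26\right) \left(-29\right) = \frac{5}{2} \left(-26\right) \left(-29\right) = \left(-65\right) \left(-29\right) = 1885$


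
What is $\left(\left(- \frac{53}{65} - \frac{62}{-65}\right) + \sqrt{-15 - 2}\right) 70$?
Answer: $\frac{126}{13} + 70 i \sqrt{17} \approx 9.6923 + 288.62 i$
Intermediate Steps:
$\left(\left(- \frac{53}{65} - \frac{62}{-65}\right) + \sqrt{-15 - 2}\right) 70 = \left(\left(\left(-53\right) \frac{1}{65} - - \frac{62}{65}\right) + \sqrt{-17}\right) 70 = \left(\left(- \frac{53}{65} + \frac{62}{65}\right) + i \sqrt{17}\right) 70 = \left(\frac{9}{65} + i \sqrt{17}\right) 70 = \frac{126}{13} + 70 i \sqrt{17}$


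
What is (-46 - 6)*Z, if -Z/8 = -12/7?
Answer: -4992/7 ≈ -713.14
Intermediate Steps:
Z = 96/7 (Z = -(-96)/7 = -8*(-12/7) = 96/7 ≈ 13.714)
(-46 - 6)*Z = (-46 - 6)*(96/7) = -52*96/7 = -4992/7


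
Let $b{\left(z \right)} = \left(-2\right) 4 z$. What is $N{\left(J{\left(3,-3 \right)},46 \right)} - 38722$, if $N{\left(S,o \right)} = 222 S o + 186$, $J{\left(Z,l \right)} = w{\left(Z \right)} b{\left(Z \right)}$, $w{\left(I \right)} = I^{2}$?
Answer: $-2244328$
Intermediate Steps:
$b{\left(z \right)} = - 8 z$
$J{\left(Z,l \right)} = - 8 Z^{3}$ ($J{\left(Z,l \right)} = Z^{2} \left(- 8 Z\right) = - 8 Z^{3}$)
$N{\left(S,o \right)} = 186 + 222 S o$ ($N{\left(S,o \right)} = 222 S o + 186 = 186 + 222 S o$)
$N{\left(J{\left(3,-3 \right)},46 \right)} - 38722 = \left(186 + 222 \left(- 8 \cdot 3^{3}\right) 46\right) - 38722 = \left(186 + 222 \left(\left(-8\right) 27\right) 46\right) - 38722 = \left(186 + 222 \left(-216\right) 46\right) - 38722 = \left(186 - 2205792\right) - 38722 = -2205606 - 38722 = -2244328$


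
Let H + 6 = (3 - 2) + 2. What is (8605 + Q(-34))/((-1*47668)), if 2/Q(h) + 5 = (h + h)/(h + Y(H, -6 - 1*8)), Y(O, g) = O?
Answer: -1006711/5577156 ≈ -0.18051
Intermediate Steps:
H = -3 (H = -6 + ((3 - 2) + 2) = -6 + (1 + 2) = -6 + 3 = -3)
Q(h) = 2/(-5 + 2*h/(-3 + h)) (Q(h) = 2/(-5 + (h + h)/(h - 3)) = 2/(-5 + (2*h)/(-3 + h)) = 2/(-5 + 2*h/(-3 + h)))
(8605 + Q(-34))/((-1*47668)) = (8605 + 2*(3 - 1*(-34))/(3*(-5 - 34)))/((-1*47668)) = (8605 + (2/3)*(3 + 34)/(-39))/(-47668) = (8605 + (2/3)*(-1/39)*37)*(-1/47668) = (8605 - 74/117)*(-1/47668) = (1006711/117)*(-1/47668) = -1006711/5577156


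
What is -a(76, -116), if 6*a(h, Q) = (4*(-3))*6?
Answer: 12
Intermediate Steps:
a(h, Q) = -12 (a(h, Q) = ((4*(-3))*6)/6 = (-12*6)/6 = (1/6)*(-72) = -12)
-a(76, -116) = -1*(-12) = 12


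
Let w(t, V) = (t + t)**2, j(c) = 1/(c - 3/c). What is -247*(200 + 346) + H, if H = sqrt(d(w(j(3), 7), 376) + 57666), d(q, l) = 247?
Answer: -134862 + sqrt(57913) ≈ -1.3462e+5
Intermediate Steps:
w(t, V) = 4*t**2 (w(t, V) = (2*t)**2 = 4*t**2)
H = sqrt(57913) (H = sqrt(247 + 57666) = sqrt(57913) ≈ 240.65)
-247*(200 + 346) + H = -247*(200 + 346) + sqrt(57913) = -247*546 + sqrt(57913) = -134862 + sqrt(57913)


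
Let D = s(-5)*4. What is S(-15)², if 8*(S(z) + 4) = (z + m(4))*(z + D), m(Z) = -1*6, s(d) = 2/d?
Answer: 2505889/1600 ≈ 1566.2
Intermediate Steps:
m(Z) = -6
D = -8/5 (D = (2/(-5))*4 = (2*(-⅕))*4 = -⅖*4 = -8/5 ≈ -1.6000)
S(z) = -4 + (-6 + z)*(-8/5 + z)/8 (S(z) = -4 + ((z - 6)*(z - 8/5))/8 = -4 + ((-6 + z)*(-8/5 + z))/8 = -4 + (-6 + z)*(-8/5 + z)/8)
S(-15)² = (-14/5 - 19/20*(-15) + (⅛)*(-15)²)² = (-14/5 + 57/4 + (⅛)*225)² = (-14/5 + 57/4 + 225/8)² = (1583/40)² = 2505889/1600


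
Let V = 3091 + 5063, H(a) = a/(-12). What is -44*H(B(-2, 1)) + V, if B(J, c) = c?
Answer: 24473/3 ≈ 8157.7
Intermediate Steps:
H(a) = -a/12 (H(a) = a*(-1/12) = -a/12)
V = 8154
-44*H(B(-2, 1)) + V = -(-11)/3 + 8154 = -44*(-1/12) + 8154 = 11/3 + 8154 = 24473/3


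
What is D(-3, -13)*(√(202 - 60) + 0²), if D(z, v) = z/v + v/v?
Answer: 16*√142/13 ≈ 14.666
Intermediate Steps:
D(z, v) = 1 + z/v (D(z, v) = z/v + 1 = 1 + z/v)
D(-3, -13)*(√(202 - 60) + 0²) = ((-13 - 3)/(-13))*(√(202 - 60) + 0²) = (-1/13*(-16))*(√142 + 0) = 16*√142/13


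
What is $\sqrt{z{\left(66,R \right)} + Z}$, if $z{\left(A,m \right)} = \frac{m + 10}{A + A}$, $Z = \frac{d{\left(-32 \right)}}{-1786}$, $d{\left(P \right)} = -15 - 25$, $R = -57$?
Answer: $\frac{i \sqrt{1159045239}}{58938} \approx 0.57764 i$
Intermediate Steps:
$d{\left(P \right)} = -40$
$Z = \frac{20}{893}$ ($Z = - \frac{40}{-1786} = \left(-40\right) \left(- \frac{1}{1786}\right) = \frac{20}{893} \approx 0.022396$)
$z{\left(A,m \right)} = \frac{10 + m}{2 A}$
$\sqrt{z{\left(66,R \right)} + Z} = \sqrt{\frac{10 - 57}{2 \cdot 66} + \frac{20}{893}} = \sqrt{\frac{1}{2} \cdot \frac{1}{66} \left(-47\right) + \frac{20}{893}} = \sqrt{- \frac{47}{132} + \frac{20}{893}} = \sqrt{- \frac{39331}{117876}} = \frac{i \sqrt{1159045239}}{58938}$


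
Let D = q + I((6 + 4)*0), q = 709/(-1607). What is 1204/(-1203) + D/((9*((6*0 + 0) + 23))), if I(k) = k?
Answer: -133787441/133392249 ≈ -1.0030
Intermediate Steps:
q = -709/1607 (q = 709*(-1/1607) = -709/1607 ≈ -0.44119)
D = -709/1607 (D = -709/1607 + (6 + 4)*0 = -709/1607 + 10*0 = -709/1607 + 0 = -709/1607 ≈ -0.44119)
1204/(-1203) + D/((9*((6*0 + 0) + 23))) = 1204/(-1203) - 709*1/(9*((6*0 + 0) + 23))/1607 = 1204*(-1/1203) - 709*1/(9*((0 + 0) + 23))/1607 = -1204/1203 - 709*1/(9*(0 + 23))/1607 = -1204/1203 - 709/(1607*(9*23)) = -1204/1203 - 709/1607/207 = -1204/1203 - 709/1607*1/207 = -1204/1203 - 709/332649 = -133787441/133392249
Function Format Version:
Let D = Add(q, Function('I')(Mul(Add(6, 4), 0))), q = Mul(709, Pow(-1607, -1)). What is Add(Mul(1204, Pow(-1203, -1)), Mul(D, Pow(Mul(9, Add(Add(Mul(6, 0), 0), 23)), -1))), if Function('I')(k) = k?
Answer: Rational(-133787441, 133392249) ≈ -1.0030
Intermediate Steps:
q = Rational(-709, 1607) (q = Mul(709, Rational(-1, 1607)) = Rational(-709, 1607) ≈ -0.44119)
D = Rational(-709, 1607) (D = Add(Rational(-709, 1607), Mul(Add(6, 4), 0)) = Add(Rational(-709, 1607), Mul(10, 0)) = Add(Rational(-709, 1607), 0) = Rational(-709, 1607) ≈ -0.44119)
Add(Mul(1204, Pow(-1203, -1)), Mul(D, Pow(Mul(9, Add(Add(Mul(6, 0), 0), 23)), -1))) = Add(Mul(1204, Pow(-1203, -1)), Mul(Rational(-709, 1607), Pow(Mul(9, Add(Add(Mul(6, 0), 0), 23)), -1))) = Add(Mul(1204, Rational(-1, 1203)), Mul(Rational(-709, 1607), Pow(Mul(9, Add(Add(0, 0), 23)), -1))) = Add(Rational(-1204, 1203), Mul(Rational(-709, 1607), Pow(Mul(9, Add(0, 23)), -1))) = Add(Rational(-1204, 1203), Mul(Rational(-709, 1607), Pow(Mul(9, 23), -1))) = Add(Rational(-1204, 1203), Mul(Rational(-709, 1607), Pow(207, -1))) = Add(Rational(-1204, 1203), Mul(Rational(-709, 1607), Rational(1, 207))) = Add(Rational(-1204, 1203), Rational(-709, 332649)) = Rational(-133787441, 133392249)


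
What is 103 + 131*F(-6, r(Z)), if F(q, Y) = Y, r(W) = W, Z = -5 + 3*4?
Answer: 1020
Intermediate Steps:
Z = 7 (Z = -5 + 12 = 7)
103 + 131*F(-6, r(Z)) = 103 + 131*7 = 103 + 917 = 1020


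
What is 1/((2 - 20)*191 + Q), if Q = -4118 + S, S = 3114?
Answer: -1/4442 ≈ -0.00022512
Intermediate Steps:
Q = -1004 (Q = -4118 + 3114 = -1004)
1/((2 - 20)*191 + Q) = 1/((2 - 20)*191 - 1004) = 1/(-18*191 - 1004) = 1/(-3438 - 1004) = 1/(-4442) = -1/4442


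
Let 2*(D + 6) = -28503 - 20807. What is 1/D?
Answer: -1/24661 ≈ -4.0550e-5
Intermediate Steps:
D = -24661 (D = -6 + (-28503 - 20807)/2 = -6 + (½)*(-49310) = -6 - 24655 = -24661)
1/D = 1/(-24661) = -1/24661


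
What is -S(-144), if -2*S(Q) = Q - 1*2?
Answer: -73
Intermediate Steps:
S(Q) = 1 - Q/2 (S(Q) = -(Q - 1*2)/2 = -(Q - 2)/2 = -(-2 + Q)/2 = 1 - Q/2)
-S(-144) = -(1 - ½*(-144)) = -(1 + 72) = -1*73 = -73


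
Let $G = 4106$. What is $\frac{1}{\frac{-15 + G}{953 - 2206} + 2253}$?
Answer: $\frac{1253}{2818918} \approx 0.0004445$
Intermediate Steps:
$\frac{1}{\frac{-15 + G}{953 - 2206} + 2253} = \frac{1}{\frac{-15 + 4106}{953 - 2206} + 2253} = \frac{1}{\frac{4091}{-1253} + 2253} = \frac{1}{4091 \left(- \frac{1}{1253}\right) + 2253} = \frac{1}{- \frac{4091}{1253} + 2253} = \frac{1}{\frac{2818918}{1253}} = \frac{1253}{2818918}$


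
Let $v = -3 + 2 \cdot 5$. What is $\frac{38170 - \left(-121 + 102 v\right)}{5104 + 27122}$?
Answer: $\frac{37577}{32226} \approx 1.166$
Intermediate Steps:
$v = 7$ ($v = -3 + 10 = 7$)
$\frac{38170 - \left(-121 + 102 v\right)}{5104 + 27122} = \frac{38170 + \left(\left(-102\right) 7 + 11^{2}\right)}{5104 + 27122} = \frac{38170 + \left(-714 + 121\right)}{32226} = \left(38170 - 593\right) \frac{1}{32226} = 37577 \cdot \frac{1}{32226} = \frac{37577}{32226}$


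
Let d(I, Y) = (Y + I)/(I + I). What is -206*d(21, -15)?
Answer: -206/7 ≈ -29.429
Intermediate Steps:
d(I, Y) = (I + Y)/(2*I) (d(I, Y) = (I + Y)/((2*I)) = (I + Y)*(1/(2*I)) = (I + Y)/(2*I))
-206*d(21, -15) = -103*(21 - 15)/21 = -103*6/21 = -206*⅐ = -206/7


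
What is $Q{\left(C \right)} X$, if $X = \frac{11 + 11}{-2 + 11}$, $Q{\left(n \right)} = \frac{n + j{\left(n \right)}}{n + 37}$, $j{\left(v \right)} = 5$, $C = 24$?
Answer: $\frac{638}{549} \approx 1.1621$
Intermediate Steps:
$Q{\left(n \right)} = \frac{5 + n}{37 + n}$ ($Q{\left(n \right)} = \frac{n + 5}{n + 37} = \frac{5 + n}{37 + n}$)
$X = \frac{22}{9} \approx 2.4444$
$Q{\left(C \right)} X = \frac{5 + 24}{37 + 24} \cdot \frac{22}{9} = \frac{1}{61} \cdot 29 \cdot \frac{22}{9} = \frac{29}{61} \cdot \frac{22}{9} = \frac{638}{549}$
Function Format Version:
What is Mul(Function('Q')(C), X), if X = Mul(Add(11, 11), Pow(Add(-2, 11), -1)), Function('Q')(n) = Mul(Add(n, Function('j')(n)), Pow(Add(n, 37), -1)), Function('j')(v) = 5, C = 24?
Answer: Rational(638, 549) ≈ 1.1621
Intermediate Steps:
Function('Q')(n) = Mul(Pow(Add(37, n), -1), Add(5, n)) (Function('Q')(n) = Mul(Add(n, 5), Pow(Add(n, 37), -1)) = Mul(Add(5, n), Pow(Add(37, n), -1)) = Mul(Pow(Add(37, n), -1), Add(5, n)))
X = Rational(22, 9) (X = Mul(22, Pow(9, -1)) = Mul(22, Rational(1, 9)) = Rational(22, 9) ≈ 2.4444)
Mul(Function('Q')(C), X) = Mul(Mul(Pow(Add(37, 24), -1), Add(5, 24)), Rational(22, 9)) = Mul(Mul(Pow(61, -1), 29), Rational(22, 9)) = Mul(Mul(Rational(1, 61), 29), Rational(22, 9)) = Mul(Rational(29, 61), Rational(22, 9)) = Rational(638, 549)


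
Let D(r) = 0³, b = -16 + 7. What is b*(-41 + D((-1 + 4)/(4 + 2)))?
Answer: 369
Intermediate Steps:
b = -9
D(r) = 0
b*(-41 + D((-1 + 4)/(4 + 2))) = -9*(-41 + 0) = -9*(-41) = 369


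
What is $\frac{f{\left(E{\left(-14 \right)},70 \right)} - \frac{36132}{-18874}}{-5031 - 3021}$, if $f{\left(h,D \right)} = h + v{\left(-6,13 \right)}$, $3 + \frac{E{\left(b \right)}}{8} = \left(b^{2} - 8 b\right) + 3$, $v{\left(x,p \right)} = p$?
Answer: $- \frac{23393515}{75986724} \approx -0.30786$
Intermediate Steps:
$E{\left(b \right)} = - 64 b + 8 b^{2}$ ($E{\left(b \right)} = -24 + 8 \left(\left(b^{2} - 8 b\right) + 3\right) = -24 + 8 \left(3 + b^{2} - 8 b\right) = -24 + \left(24 - 64 b + 8 b^{2}\right) = - 64 b + 8 b^{2}$)
$f{\left(h,D \right)} = 13 + h$ ($f{\left(h,D \right)} = h + 13 = 13 + h$)
$\frac{f{\left(E{\left(-14 \right)},70 \right)} - \frac{36132}{-18874}}{-5031 - 3021} = \frac{\left(13 + 8 \left(-14\right) \left(-8 - 14\right)\right) - \frac{36132}{-18874}}{-5031 - 3021} = \frac{\left(13 + 8 \left(-14\right) \left(-22\right)\right) - - \frac{18066}{9437}}{-8052} = \left(\left(13 + 2464\right) + \frac{18066}{9437}\right) \left(- \frac{1}{8052}\right) = \left(2477 + \frac{18066}{9437}\right) \left(- \frac{1}{8052}\right) = \frac{23393515}{9437} \left(- \frac{1}{8052}\right) = - \frac{23393515}{75986724}$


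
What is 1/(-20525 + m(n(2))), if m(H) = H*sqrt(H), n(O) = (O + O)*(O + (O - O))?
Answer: -20525/421275113 - 16*sqrt(2)/421275113 ≈ -4.8775e-5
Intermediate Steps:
n(O) = 2*O**2 (n(O) = (2*O)*(O + 0) = (2*O)*O = 2*O**2)
m(H) = H**(3/2)
1/(-20525 + m(n(2))) = 1/(-20525 + (2*2**2)**(3/2)) = 1/(-20525 + (2*4)**(3/2)) = 1/(-20525 + 8**(3/2)) = 1/(-20525 + 16*sqrt(2))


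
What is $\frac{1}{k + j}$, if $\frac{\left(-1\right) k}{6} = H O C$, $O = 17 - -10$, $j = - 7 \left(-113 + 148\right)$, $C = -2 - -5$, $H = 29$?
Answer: $- \frac{1}{14339} \approx -6.974 \cdot 10^{-5}$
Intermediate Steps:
$C = 3$ ($C = -2 + 5 = 3$)
$j = -245$ ($j = \left(-7\right) 35 = -245$)
$O = 27$ ($O = 17 + 10 = 27$)
$k = -14094$ ($k = - 6 \cdot 29 \cdot 27 \cdot 3 = - 6 \cdot 783 \cdot 3 = \left(-6\right) 2349 = -14094$)
$\frac{1}{k + j} = \frac{1}{-14094 - 245} = \frac{1}{-14339} = - \frac{1}{14339}$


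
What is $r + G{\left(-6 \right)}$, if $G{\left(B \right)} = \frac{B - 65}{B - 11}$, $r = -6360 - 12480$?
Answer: $- \frac{320209}{17} \approx -18836.0$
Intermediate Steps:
$r = -18840$ ($r = -6360 - 12480 = -18840$)
$G{\left(B \right)} = \frac{-65 + B}{-11 + B}$
$r + G{\left(-6 \right)} = -18840 + \frac{-65 - 6}{-11 - 6} = -18840 + \frac{1}{-17} \left(-71\right) = -18840 - - \frac{71}{17} = -18840 + \frac{71}{17} = - \frac{320209}{17}$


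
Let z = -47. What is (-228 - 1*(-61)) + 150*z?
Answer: -7217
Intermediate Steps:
(-228 - 1*(-61)) + 150*z = (-228 - 1*(-61)) + 150*(-47) = (-228 + 61) - 7050 = -167 - 7050 = -7217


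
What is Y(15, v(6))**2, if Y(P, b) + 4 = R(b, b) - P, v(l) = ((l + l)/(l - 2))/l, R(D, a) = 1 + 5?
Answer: 169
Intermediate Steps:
R(D, a) = 6
v(l) = 2/(-2 + l) (v(l) = ((2*l)/(-2 + l))/l = (2*l/(-2 + l))/l = 2/(-2 + l))
Y(P, b) = 2 - P (Y(P, b) = -4 + (6 - P) = 2 - P)
Y(15, v(6))**2 = (2 - 1*15)**2 = (2 - 15)**2 = (-13)**2 = 169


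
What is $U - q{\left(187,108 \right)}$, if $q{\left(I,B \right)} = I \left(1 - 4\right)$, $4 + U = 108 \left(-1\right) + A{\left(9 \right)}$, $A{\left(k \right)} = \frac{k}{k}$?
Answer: $450$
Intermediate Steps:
$A{\left(k \right)} = 1$
$U = -111$ ($U = -4 + \left(108 \left(-1\right) + 1\right) = -4 + \left(-108 + 1\right) = -4 - 107 = -111$)
$q{\left(I,B \right)} = - 3 I$ ($q{\left(I,B \right)} = I \left(-3\right) = - 3 I$)
$U - q{\left(187,108 \right)} = -111 - \left(-3\right) 187 = -111 - -561 = -111 + 561 = 450$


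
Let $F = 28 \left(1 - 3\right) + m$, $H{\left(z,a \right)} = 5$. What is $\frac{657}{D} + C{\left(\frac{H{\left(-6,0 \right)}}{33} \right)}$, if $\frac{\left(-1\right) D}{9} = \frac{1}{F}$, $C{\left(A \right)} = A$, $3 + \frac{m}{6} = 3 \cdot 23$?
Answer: $- \frac{819055}{33} \approx -24820.0$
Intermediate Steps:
$m = 396$ ($m = -18 + 6 \cdot 3 \cdot 23 = -18 + 6 \cdot 69 = -18 + 414 = 396$)
$F = 340$ ($F = 28 \left(1 - 3\right) + 396 = 28 \left(-2\right) + 396 = -56 + 396 = 340$)
$D = - \frac{9}{340} \approx -0.026471$
$\frac{657}{D} + C{\left(\frac{H{\left(-6,0 \right)}}{33} \right)} = \frac{657}{- \frac{9}{340}} + \frac{5}{33} = 657 \left(- \frac{340}{9}\right) + 5 \cdot \frac{1}{33} = -24820 + \frac{5}{33} = - \frac{819055}{33}$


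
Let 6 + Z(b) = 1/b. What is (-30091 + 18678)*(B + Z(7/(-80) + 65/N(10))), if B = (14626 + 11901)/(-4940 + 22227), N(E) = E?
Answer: 436182889975/8868231 ≈ 49185.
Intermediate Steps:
B = 26527/17287 ≈ 1.5345
Z(b) = -6 + 1/b
(-30091 + 18678)*(B + Z(7/(-80) + 65/N(10))) = (-30091 + 18678)*(26527/17287 + (-6 + 1/(7/(-80) + 65/10))) = -11413*(26527/17287 + (-6 + 1/(7*(-1/80) + 65*(⅒)))) = -11413*(26527/17287 + (-6 + 1/(-7/80 + 13/2))) = -11413*(26527/17287 + (-6 + 1/(513/80))) = -11413*(26527/17287 + (-6 + 80/513)) = -11413*(26527/17287 - 2998/513) = -11413*(-38218075/8868231) = 436182889975/8868231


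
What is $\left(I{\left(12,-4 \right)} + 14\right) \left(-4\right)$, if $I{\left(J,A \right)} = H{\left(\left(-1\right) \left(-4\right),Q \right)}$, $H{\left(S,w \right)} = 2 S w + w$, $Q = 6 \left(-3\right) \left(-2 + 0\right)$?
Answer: $-1352$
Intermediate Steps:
$Q = 36$ ($Q = \left(-18\right) \left(-2\right) = 36$)
$H{\left(S,w \right)} = w + 2 S w$ ($H{\left(S,w \right)} = 2 S w + w = w + 2 S w$)
$I{\left(J,A \right)} = 324$ ($I{\left(J,A \right)} = 36 \left(1 + 2 \left(\left(-1\right) \left(-4\right)\right)\right) = 36 \left(1 + 2 \cdot 4\right) = 36 \left(1 + 8\right) = 36 \cdot 9 = 324$)
$\left(I{\left(12,-4 \right)} + 14\right) \left(-4\right) = \left(324 + 14\right) \left(-4\right) = 338 \left(-4\right) = -1352$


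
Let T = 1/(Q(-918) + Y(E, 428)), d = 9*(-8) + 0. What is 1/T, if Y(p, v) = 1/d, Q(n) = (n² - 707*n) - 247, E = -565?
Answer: 107388215/72 ≈ 1.4915e+6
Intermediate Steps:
d = -72 (d = -72 + 0 = -72)
Q(n) = -247 + n² - 707*n
Y(p, v) = -1/72 (Y(p, v) = 1/(-72) = -1/72)
T = 72/107388215 (T = 1/((-247 + (-918)² - 707*(-918)) - 1/72) = 1/((-247 + 842724 + 649026) - 1/72) = 1/(1491503 - 1/72) = 1/(107388215/72) = 72/107388215 ≈ 6.7046e-7)
1/T = 1/(72/107388215) = 107388215/72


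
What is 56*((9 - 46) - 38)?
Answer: -4200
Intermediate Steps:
56*((9 - 46) - 38) = 56*(-37 - 38) = 56*(-75) = -4200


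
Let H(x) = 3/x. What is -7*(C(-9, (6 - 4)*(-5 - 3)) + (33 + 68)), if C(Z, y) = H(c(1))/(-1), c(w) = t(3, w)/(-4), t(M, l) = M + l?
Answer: -728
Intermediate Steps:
c(w) = -3/4 - w/4 (c(w) = (3 + w)/(-4) = (3 + w)*(-1/4) = -3/4 - w/4)
C(Z, y) = 3 (C(Z, y) = (3/(-3/4 - 1/4*1))/(-1) = (3/(-3/4 - 1/4))*(-1) = (3/(-1))*(-1) = (3*(-1))*(-1) = -3*(-1) = 3)
-7*(C(-9, (6 - 4)*(-5 - 3)) + (33 + 68)) = -7*(3 + (33 + 68)) = -7*(3 + 101) = -7*104 = -728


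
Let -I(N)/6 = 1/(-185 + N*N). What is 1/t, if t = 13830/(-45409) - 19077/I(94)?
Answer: 90818/2498026666321 ≈ 3.6356e-8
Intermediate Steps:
I(N) = -6/(-185 + N²) (I(N) = -6/(-185 + N*N) = -6/(-185 + N²))
t = 2498026666321/90818 (t = 13830/(-45409) - 19077/((-6/(-185 + 94²))) = 13830*(-1/45409) - 19077/((-6/(-185 + 8836))) = -13830/45409 - 19077/((-6/8651)) = -13830/45409 - 19077/((-6*1/8651)) = -13830/45409 - 19077/(-6/8651) = -13830/45409 - 19077*(-8651/6) = -13830/45409 + 55011709/2 = 2498026666321/90818 ≈ 2.7506e+7)
1/t = 1/(2498026666321/90818) = 90818/2498026666321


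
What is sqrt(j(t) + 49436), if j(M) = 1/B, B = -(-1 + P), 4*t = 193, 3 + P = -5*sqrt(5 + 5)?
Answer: sqrt(197745 + 247180*sqrt(10))/sqrt(4 + 5*sqrt(10)) ≈ 222.34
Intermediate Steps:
P = -3 - 5*sqrt(10) (P = -3 - 5*sqrt(5 + 5) = -3 - 5*sqrt(10) ≈ -18.811)
t = 193/4 (t = (1/4)*193 = 193/4 ≈ 48.250)
B = 4 + 5*sqrt(10) (B = -(-1 + (-3 - 5*sqrt(10))) = -(-4 - 5*sqrt(10)) = 4 + 5*sqrt(10) ≈ 19.811)
j(M) = 1/(4 + 5*sqrt(10))
sqrt(j(t) + 49436) = sqrt((-2/117 + 5*sqrt(10)/234) + 49436) = sqrt(5784010/117 + 5*sqrt(10)/234)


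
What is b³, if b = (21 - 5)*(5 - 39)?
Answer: -160989184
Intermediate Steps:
b = -544 (b = 16*(-34) = -544)
b³ = (-544)³ = -160989184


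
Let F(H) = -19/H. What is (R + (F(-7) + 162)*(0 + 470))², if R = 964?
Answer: 301025600964/49 ≈ 6.1434e+9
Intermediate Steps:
(R + (F(-7) + 162)*(0 + 470))² = (964 + (-19/(-7) + 162)*(0 + 470))² = (964 + (-19*(-⅐) + 162)*470)² = (964 + (19/7 + 162)*470)² = (964 + (1153/7)*470)² = (964 + 541910/7)² = (548658/7)² = 301025600964/49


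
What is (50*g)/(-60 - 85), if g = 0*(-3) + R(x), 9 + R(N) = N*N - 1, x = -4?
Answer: -60/29 ≈ -2.0690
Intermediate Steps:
R(N) = -10 + N² (R(N) = -9 + (N*N - 1) = -9 + (N² - 1) = -9 + (-1 + N²) = -10 + N²)
g = 6 (g = 0*(-3) + (-10 + (-4)²) = 0 + (-10 + 16) = 0 + 6 = 6)
(50*g)/(-60 - 85) = (50*6)/(-60 - 85) = 300/(-145) = 300*(-1/145) = -60/29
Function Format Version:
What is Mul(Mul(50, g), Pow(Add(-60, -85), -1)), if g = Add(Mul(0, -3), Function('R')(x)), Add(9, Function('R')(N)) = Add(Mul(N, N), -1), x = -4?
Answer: Rational(-60, 29) ≈ -2.0690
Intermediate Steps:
Function('R')(N) = Add(-10, Pow(N, 2)) (Function('R')(N) = Add(-9, Add(Mul(N, N), -1)) = Add(-9, Add(Pow(N, 2), -1)) = Add(-9, Add(-1, Pow(N, 2))) = Add(-10, Pow(N, 2)))
g = 6 (g = Add(Mul(0, -3), Add(-10, Pow(-4, 2))) = Add(0, Add(-10, 16)) = Add(0, 6) = 6)
Mul(Mul(50, g), Pow(Add(-60, -85), -1)) = Mul(Mul(50, 6), Pow(Add(-60, -85), -1)) = Mul(300, Pow(-145, -1)) = Mul(300, Rational(-1, 145)) = Rational(-60, 29)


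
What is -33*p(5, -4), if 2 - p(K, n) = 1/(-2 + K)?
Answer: -55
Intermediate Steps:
p(K, n) = 2 - 1/(-2 + K)
-33*p(5, -4) = -33*(-5 + 2*5)/(-2 + 5) = -33*(-5 + 10)/3 = -11*5 = -33*5/3 = -55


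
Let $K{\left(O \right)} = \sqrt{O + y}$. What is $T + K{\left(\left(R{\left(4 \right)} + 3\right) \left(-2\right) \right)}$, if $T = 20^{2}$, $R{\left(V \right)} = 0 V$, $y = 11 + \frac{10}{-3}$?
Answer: $400 + \frac{\sqrt{15}}{3} \approx 401.29$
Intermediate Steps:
$y = \frac{23}{3}$ ($y = 11 + 10 \left(- \frac{1}{3}\right) = 11 - \frac{10}{3} = \frac{23}{3} \approx 7.6667$)
$R{\left(V \right)} = 0$
$T = 400$
$K{\left(O \right)} = \sqrt{\frac{23}{3} + O}$ ($K{\left(O \right)} = \sqrt{O + \frac{23}{3}} = \sqrt{\frac{23}{3} + O}$)
$T + K{\left(\left(R{\left(4 \right)} + 3\right) \left(-2\right) \right)} = 400 + \frac{\sqrt{69 + 9 \left(0 + 3\right) \left(-2\right)}}{3} = 400 + \frac{\sqrt{69 + 9 \cdot 3 \left(-2\right)}}{3} = 400 + \frac{\sqrt{69 + 9 \left(-6\right)}}{3} = 400 + \frac{\sqrt{69 - 54}}{3} = 400 + \frac{\sqrt{15}}{3}$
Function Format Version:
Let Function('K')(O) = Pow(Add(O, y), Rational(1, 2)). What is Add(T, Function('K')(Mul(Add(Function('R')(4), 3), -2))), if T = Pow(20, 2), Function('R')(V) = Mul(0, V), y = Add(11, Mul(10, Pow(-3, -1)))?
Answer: Add(400, Mul(Rational(1, 3), Pow(15, Rational(1, 2)))) ≈ 401.29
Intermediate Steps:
y = Rational(23, 3) (y = Add(11, Mul(10, Rational(-1, 3))) = Add(11, Rational(-10, 3)) = Rational(23, 3) ≈ 7.6667)
Function('R')(V) = 0
T = 400
Function('K')(O) = Pow(Add(Rational(23, 3), O), Rational(1, 2)) (Function('K')(O) = Pow(Add(O, Rational(23, 3)), Rational(1, 2)) = Pow(Add(Rational(23, 3), O), Rational(1, 2)))
Add(T, Function('K')(Mul(Add(Function('R')(4), 3), -2))) = Add(400, Mul(Rational(1, 3), Pow(Add(69, Mul(9, Mul(Add(0, 3), -2))), Rational(1, 2)))) = Add(400, Mul(Rational(1, 3), Pow(Add(69, Mul(9, Mul(3, -2))), Rational(1, 2)))) = Add(400, Mul(Rational(1, 3), Pow(Add(69, Mul(9, -6)), Rational(1, 2)))) = Add(400, Mul(Rational(1, 3), Pow(Add(69, -54), Rational(1, 2)))) = Add(400, Mul(Rational(1, 3), Pow(15, Rational(1, 2))))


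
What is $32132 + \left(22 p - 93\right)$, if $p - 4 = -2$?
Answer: $32083$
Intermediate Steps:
$p = 2$ ($p = 4 - 2 = 2$)
$32132 + \left(22 p - 93\right) = 32132 + \left(22 \cdot 2 - 93\right) = 32132 + \left(44 - 93\right) = 32132 - 49 = 32083$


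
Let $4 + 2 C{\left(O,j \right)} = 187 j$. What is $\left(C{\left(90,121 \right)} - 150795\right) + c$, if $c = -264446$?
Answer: $- \frac{807859}{2} \approx -4.0393 \cdot 10^{5}$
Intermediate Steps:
$C{\left(O,j \right)} = -2 + \frac{187 j}{2}$
$\left(C{\left(90,121 \right)} - 150795\right) + c = \left(\left(-2 + \frac{187}{2} \cdot 121\right) - 150795\right) - 264446 = \left(\left(-2 + \frac{22627}{2}\right) - 150795\right) - 264446 = \left(\frac{22623}{2} - 150795\right) - 264446 = - \frac{278967}{2} - 264446 = - \frac{807859}{2}$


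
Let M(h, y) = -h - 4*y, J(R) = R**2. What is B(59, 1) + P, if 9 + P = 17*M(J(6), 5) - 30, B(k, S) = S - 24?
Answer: -1014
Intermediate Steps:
B(k, S) = -24 + S
P = -991 (P = -9 + (17*(-1*6**2 - 4*5) - 30) = -9 + (17*(-1*36 - 20) - 30) = -9 + (17*(-36 - 20) - 30) = -9 + (17*(-56) - 30) = -9 + (-952 - 30) = -9 - 982 = -991)
B(59, 1) + P = (-24 + 1) - 991 = -23 - 991 = -1014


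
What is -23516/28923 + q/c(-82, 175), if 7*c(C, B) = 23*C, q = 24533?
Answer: -5011326889/54548778 ≈ -91.869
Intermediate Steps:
c(C, B) = 23*C/7 (c(C, B) = (23*C)/7 = 23*C/7)
-23516/28923 + q/c(-82, 175) = -23516/28923 + 24533/(((23/7)*(-82))) = -23516*1/28923 + 24533/(-1886/7) = -23516/28923 + 24533*(-7/1886) = -23516/28923 - 171731/1886 = -5011326889/54548778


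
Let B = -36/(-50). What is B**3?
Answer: 5832/15625 ≈ 0.37325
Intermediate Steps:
B = 18/25 (B = -36*(-1/50) = 18/25 ≈ 0.72000)
B**3 = (18/25)**3 = 5832/15625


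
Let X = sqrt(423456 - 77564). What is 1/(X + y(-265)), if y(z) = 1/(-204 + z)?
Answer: 469/76082750211 + 439922*sqrt(86473)/76082750211 ≈ 0.0017003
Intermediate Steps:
X = 2*sqrt(86473) (X = sqrt(345892) = 2*sqrt(86473) ≈ 588.13)
1/(X + y(-265)) = 1/(2*sqrt(86473) + 1/(-204 - 265)) = 1/(2*sqrt(86473) + 1/(-469)) = 1/(2*sqrt(86473) - 1/469) = 1/(-1/469 + 2*sqrt(86473))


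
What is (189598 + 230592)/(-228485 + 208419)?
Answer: -210095/10033 ≈ -20.940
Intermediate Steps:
(189598 + 230592)/(-228485 + 208419) = 420190/(-20066) = 420190*(-1/20066) = -210095/10033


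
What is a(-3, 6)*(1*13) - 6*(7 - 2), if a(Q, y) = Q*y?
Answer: -264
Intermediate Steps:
a(-3, 6)*(1*13) - 6*(7 - 2) = (-3*6)*(1*13) - 6*(7 - 2) = -18*13 - 6*5 = -234 - 30 = -264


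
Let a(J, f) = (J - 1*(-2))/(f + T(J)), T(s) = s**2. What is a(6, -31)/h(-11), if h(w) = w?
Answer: -8/55 ≈ -0.14545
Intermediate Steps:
a(J, f) = (2 + J)/(f + J**2) (a(J, f) = (J - 1*(-2))/(f + J**2) = (J + 2)/(f + J**2) = (2 + J)/(f + J**2))
a(6, -31)/h(-11) = ((2 + 6)/(-31 + 6**2))/(-11) = (8/(-31 + 36))*(-1/11) = (8/5)*(-1/11) = -8/55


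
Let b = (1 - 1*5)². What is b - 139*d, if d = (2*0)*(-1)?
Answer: 16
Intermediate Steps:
b = 16 (b = (1 - 5)² = (-4)² = 16)
d = 0 (d = 0*(-1) = 0)
b - 139*d = 16 - 139*0 = 16 + 0 = 16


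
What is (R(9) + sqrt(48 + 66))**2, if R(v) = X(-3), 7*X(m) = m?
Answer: 5595/49 - 6*sqrt(114)/7 ≈ 105.03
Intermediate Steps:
X(m) = m/7
R(v) = -3/7 (R(v) = (1/7)*(-3) = -3/7)
(R(9) + sqrt(48 + 66))**2 = (-3/7 + sqrt(48 + 66))**2 = (-3/7 + sqrt(114))**2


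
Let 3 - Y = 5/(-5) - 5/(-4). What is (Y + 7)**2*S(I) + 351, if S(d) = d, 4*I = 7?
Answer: 33111/64 ≈ 517.36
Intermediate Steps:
I = 7/4 (I = (1/4)*7 = 7/4 ≈ 1.7500)
Y = 11/4 (Y = 3 - (5/(-5) - 5/(-4)) = 3 - (5*(-1/5) - 5*(-1/4)) = 3 - (-1 + 5/4) = 3 - 1*1/4 = 3 - 1/4 = 11/4 ≈ 2.7500)
(Y + 7)**2*S(I) + 351 = (11/4 + 7)**2*(7/4) + 351 = (39/4)**2*(7/4) + 351 = (1521/16)*(7/4) + 351 = 10647/64 + 351 = 33111/64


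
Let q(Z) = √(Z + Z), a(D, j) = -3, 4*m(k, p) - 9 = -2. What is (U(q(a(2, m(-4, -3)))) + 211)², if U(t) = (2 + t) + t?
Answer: 45345 + 852*I*√6 ≈ 45345.0 + 2087.0*I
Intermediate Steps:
m(k, p) = 7/4 (m(k, p) = 9/4 + (¼)*(-2) = 9/4 - ½ = 7/4)
q(Z) = √2*√Z (q(Z) = √(2*Z) = √2*√Z)
U(t) = 2 + 2*t
(U(q(a(2, m(-4, -3)))) + 211)² = ((2 + 2*(√2*√(-3))) + 211)² = ((2 + 2*(√2*(I*√3))) + 211)² = ((2 + 2*(I*√6)) + 211)² = ((2 + 2*I*√6) + 211)² = (213 + 2*I*√6)²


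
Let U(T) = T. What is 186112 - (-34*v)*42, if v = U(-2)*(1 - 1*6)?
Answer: 200392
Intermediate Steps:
v = 10 (v = -2*(1 - 1*6) = -2*(1 - 6) = -2*(-5) = 10)
186112 - (-34*v)*42 = 186112 - (-34*10)*42 = 186112 - (-340)*42 = 186112 - 1*(-14280) = 186112 + 14280 = 200392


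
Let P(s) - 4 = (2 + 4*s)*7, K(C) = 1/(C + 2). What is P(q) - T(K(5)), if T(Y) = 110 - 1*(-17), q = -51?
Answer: -1537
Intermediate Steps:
K(C) = 1/(2 + C)
T(Y) = 127 (T(Y) = 110 + 17 = 127)
P(s) = 18 + 28*s (P(s) = 4 + (2 + 4*s)*7 = 4 + (14 + 28*s) = 18 + 28*s)
P(q) - T(K(5)) = (18 + 28*(-51)) - 1*127 = (18 - 1428) - 127 = -1410 - 127 = -1537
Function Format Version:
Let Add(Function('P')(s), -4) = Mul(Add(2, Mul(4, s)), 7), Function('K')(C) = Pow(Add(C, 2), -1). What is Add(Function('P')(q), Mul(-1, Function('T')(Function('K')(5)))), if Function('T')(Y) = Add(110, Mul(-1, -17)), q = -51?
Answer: -1537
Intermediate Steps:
Function('K')(C) = Pow(Add(2, C), -1)
Function('T')(Y) = 127 (Function('T')(Y) = Add(110, 17) = 127)
Function('P')(s) = Add(18, Mul(28, s)) (Function('P')(s) = Add(4, Mul(Add(2, Mul(4, s)), 7)) = Add(4, Add(14, Mul(28, s))) = Add(18, Mul(28, s)))
Add(Function('P')(q), Mul(-1, Function('T')(Function('K')(5)))) = Add(Add(18, Mul(28, -51)), Mul(-1, 127)) = Add(Add(18, -1428), -127) = Add(-1410, -127) = -1537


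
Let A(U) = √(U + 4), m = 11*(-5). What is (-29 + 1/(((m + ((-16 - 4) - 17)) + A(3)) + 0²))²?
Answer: 60194169032/71520849 + 490690*√7/71520849 ≈ 841.65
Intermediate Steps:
m = -55
A(U) = √(4 + U)
(-29 + 1/(((m + ((-16 - 4) - 17)) + A(3)) + 0²))² = (-29 + 1/(((-55 + ((-16 - 4) - 17)) + √(4 + 3)) + 0²))² = (-29 + 1/(((-55 + (-20 - 17)) + √7) + 0))² = (-29 + 1/(((-55 - 37) + √7) + 0))² = (-29 + 1/((-92 + √7) + 0))² = (-29 + 1/(-92 + √7))²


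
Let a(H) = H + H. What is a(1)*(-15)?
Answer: -30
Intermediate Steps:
a(H) = 2*H
a(1)*(-15) = (2*1)*(-15) = 2*(-15) = -30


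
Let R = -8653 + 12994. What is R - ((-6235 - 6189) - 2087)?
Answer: 18852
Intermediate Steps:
R = 4341
R - ((-6235 - 6189) - 2087) = 4341 - ((-6235 - 6189) - 2087) = 4341 - (-12424 - 2087) = 4341 - 1*(-14511) = 4341 + 14511 = 18852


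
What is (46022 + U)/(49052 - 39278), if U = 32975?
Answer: 78997/9774 ≈ 8.0824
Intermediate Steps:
(46022 + U)/(49052 - 39278) = (46022 + 32975)/(49052 - 39278) = 78997/9774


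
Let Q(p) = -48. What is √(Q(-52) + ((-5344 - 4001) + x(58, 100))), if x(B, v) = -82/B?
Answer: I*√7900702/29 ≈ 96.925*I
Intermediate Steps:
√(Q(-52) + ((-5344 - 4001) + x(58, 100))) = √(-48 + ((-5344 - 4001) - 82/58)) = √(-48 + (-9345 - 82*1/58)) = √(-48 + (-9345 - 41/29)) = √(-48 - 271046/29) = √(-272438/29) = I*√7900702/29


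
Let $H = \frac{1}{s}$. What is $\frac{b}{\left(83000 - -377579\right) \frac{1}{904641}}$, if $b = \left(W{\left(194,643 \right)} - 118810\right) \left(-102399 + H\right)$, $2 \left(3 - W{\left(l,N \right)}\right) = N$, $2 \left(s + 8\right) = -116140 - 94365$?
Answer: $\frac{4646362352275703142297}{193923103318} \approx 2.396 \cdot 10^{10}$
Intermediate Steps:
$s = - \frac{210521}{2}$ ($s = -8 + \frac{-116140 - 94365}{2} = -8 + \frac{1}{2} \left(-210505\right) = -8 - \frac{210505}{2} = - \frac{210521}{2} \approx -1.0526 \cdot 10^{5}$)
$W{\left(l,N \right)} = 3 - \frac{N}{2}$
$H = - \frac{2}{210521}$ ($H = \frac{1}{- \frac{210521}{2}} = - \frac{2}{210521} \approx -9.5002 \cdot 10^{-6}$)
$b = \frac{5136139476627417}{421042}$ ($b = \left(\left(3 - \frac{643}{2}\right) - 118810\right) \left(-102399 - \frac{2}{210521}\right) = \left(\left(3 - \frac{643}{2}\right) - 118810\right) \left(- \frac{21557139881}{210521}\right) = \left(- \frac{637}{2} - 118810\right) \left(- \frac{21557139881}{210521}\right) = \left(- \frac{238257}{2}\right) \left(- \frac{21557139881}{210521}\right) = \frac{5136139476627417}{421042} \approx 1.2199 \cdot 10^{10}$)
$\frac{b}{\left(83000 - -377579\right) \frac{1}{904641}} = \frac{5136139476627417}{421042 \frac{83000 - -377579}{904641}} = \frac{5136139476627417}{421042 \left(83000 + 377579\right) \frac{1}{904641}} = \frac{5136139476627417}{421042 \cdot 460579 \cdot \frac{1}{904641}} = \frac{5136139476627417}{421042 \cdot \frac{460579}{904641}} = \frac{5136139476627417}{421042} \cdot \frac{904641}{460579} = \frac{4646362352275703142297}{193923103318}$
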